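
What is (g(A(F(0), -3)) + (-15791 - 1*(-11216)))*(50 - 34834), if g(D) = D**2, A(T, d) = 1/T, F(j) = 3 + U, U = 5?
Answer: 318272513/2 ≈ 1.5914e+8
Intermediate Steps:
F(j) = 8 (F(j) = 3 + 5 = 8)
(g(A(F(0), -3)) + (-15791 - 1*(-11216)))*(50 - 34834) = ((1/8)**2 + (-15791 - 1*(-11216)))*(50 - 34834) = ((1/8)**2 + (-15791 + 11216))*(-34784) = (1/64 - 4575)*(-34784) = -292799/64*(-34784) = 318272513/2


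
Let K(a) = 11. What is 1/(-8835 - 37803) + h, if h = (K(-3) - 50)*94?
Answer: -170974909/46638 ≈ -3666.0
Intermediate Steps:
h = -3666 (h = (11 - 50)*94 = -39*94 = -3666)
1/(-8835 - 37803) + h = 1/(-8835 - 37803) - 3666 = 1/(-46638) - 3666 = -1/46638 - 3666 = -170974909/46638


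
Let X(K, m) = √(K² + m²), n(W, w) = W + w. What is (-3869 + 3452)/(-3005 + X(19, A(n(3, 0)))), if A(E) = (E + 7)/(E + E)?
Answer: 11277765/81266951 + 1251*√3274/81266951 ≈ 0.13966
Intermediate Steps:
A(E) = (7 + E)/(2*E) (A(E) = (7 + E)/((2*E)) = (7 + E)*(1/(2*E)) = (7 + E)/(2*E))
(-3869 + 3452)/(-3005 + X(19, A(n(3, 0)))) = (-3869 + 3452)/(-3005 + √(19² + ((7 + (3 + 0))/(2*(3 + 0)))²)) = -417/(-3005 + √(361 + ((½)*(7 + 3)/3)²)) = -417/(-3005 + √(361 + ((½)*(⅓)*10)²)) = -417/(-3005 + √(361 + (5/3)²)) = -417/(-3005 + √(361 + 25/9)) = -417/(-3005 + √(3274/9)) = -417/(-3005 + √3274/3)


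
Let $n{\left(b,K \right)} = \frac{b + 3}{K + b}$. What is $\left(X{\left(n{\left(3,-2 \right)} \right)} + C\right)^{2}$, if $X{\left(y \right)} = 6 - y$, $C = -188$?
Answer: $35344$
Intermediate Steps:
$n{\left(b,K \right)} = \frac{3 + b}{K + b}$
$\left(X{\left(n{\left(3,-2 \right)} \right)} + C\right)^{2} = \left(\left(6 - \frac{3 + 3}{-2 + 3}\right) - 188\right)^{2} = \left(\left(6 - 1^{-1} \cdot 6\right) - 188\right)^{2} = \left(\left(6 - 1 \cdot 6\right) - 188\right)^{2} = \left(\left(6 - 6\right) - 188\right)^{2} = \left(0 - 188\right)^{2} = \left(-188\right)^{2} = 35344$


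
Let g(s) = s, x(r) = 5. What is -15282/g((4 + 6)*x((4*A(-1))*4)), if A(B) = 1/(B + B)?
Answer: -7641/25 ≈ -305.64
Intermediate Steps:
A(B) = 1/(2*B)
-15282/g((4 + 6)*x((4*A(-1))*4)) = -15282*1/(5*(4 + 6)) = -15282/(10*5) = -15282/50 = -15282*1/50 = -7641/25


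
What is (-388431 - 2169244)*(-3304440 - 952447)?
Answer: 10887733457725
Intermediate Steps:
(-388431 - 2169244)*(-3304440 - 952447) = -2557675*(-4256887) = 10887733457725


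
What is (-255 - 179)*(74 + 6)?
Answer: -34720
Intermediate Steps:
(-255 - 179)*(74 + 6) = -434*80 = -34720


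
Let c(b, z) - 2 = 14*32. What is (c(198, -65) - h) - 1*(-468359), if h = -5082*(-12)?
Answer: 407825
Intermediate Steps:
c(b, z) = 450 (c(b, z) = 2 + 14*32 = 2 + 448 = 450)
h = 60984
(c(198, -65) - h) - 1*(-468359) = (450 - 1*60984) - 1*(-468359) = (450 - 60984) + 468359 = -60534 + 468359 = 407825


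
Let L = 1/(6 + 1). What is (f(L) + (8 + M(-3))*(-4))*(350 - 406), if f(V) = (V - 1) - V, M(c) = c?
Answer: 1176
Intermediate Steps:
L = ⅐ (L = 1/7 = ⅐ ≈ 0.14286)
f(V) = -1 (f(V) = (-1 + V) - V = -1)
(f(L) + (8 + M(-3))*(-4))*(350 - 406) = (-1 + (8 - 3)*(-4))*(350 - 406) = (-1 + 5*(-4))*(-56) = (-1 - 20)*(-56) = -21*(-56) = 1176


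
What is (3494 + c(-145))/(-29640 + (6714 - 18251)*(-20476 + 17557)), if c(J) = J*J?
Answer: 8173/11215621 ≈ 0.00072872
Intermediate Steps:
c(J) = J**2
(3494 + c(-145))/(-29640 + (6714 - 18251)*(-20476 + 17557)) = (3494 + (-145)**2)/(-29640 + (6714 - 18251)*(-20476 + 17557)) = (3494 + 21025)/(-29640 - 11537*(-2919)) = 24519/(-29640 + 33676503) = 24519/33646863 = 24519*(1/33646863) = 8173/11215621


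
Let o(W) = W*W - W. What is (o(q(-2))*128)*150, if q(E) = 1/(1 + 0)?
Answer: 0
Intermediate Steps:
q(E) = 1 (q(E) = 1/1 = 1)
o(W) = W² - W
(o(q(-2))*128)*150 = ((1*(-1 + 1))*128)*150 = ((1*0)*128)*150 = (0*128)*150 = 0*150 = 0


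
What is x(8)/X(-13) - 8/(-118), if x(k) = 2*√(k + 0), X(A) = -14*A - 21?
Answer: 4/59 + 4*√2/161 ≈ 0.10293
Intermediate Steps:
X(A) = -21 - 14*A
x(k) = 2*√k
x(8)/X(-13) - 8/(-118) = (2*√8)/(-21 - 14*(-13)) - 8/(-118) = (2*(2*√2))/(-21 + 182) - 8*(-1/118) = (4*√2)/161 + 4/59 = (4*√2)*(1/161) + 4/59 = 4*√2/161 + 4/59 = 4/59 + 4*√2/161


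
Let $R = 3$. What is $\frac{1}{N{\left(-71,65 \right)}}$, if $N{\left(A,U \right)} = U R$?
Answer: $\frac{1}{195} \approx 0.0051282$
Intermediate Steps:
$N{\left(A,U \right)} = 3 U$ ($N{\left(A,U \right)} = U 3 = 3 U$)
$\frac{1}{N{\left(-71,65 \right)}} = \frac{1}{3 \cdot 65} = \frac{1}{195}$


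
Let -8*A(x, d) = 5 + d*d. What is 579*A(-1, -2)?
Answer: -5211/8 ≈ -651.38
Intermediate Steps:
A(x, d) = -5/8 - d²/8 (A(x, d) = -(5 + d*d)/8 = -(5 + d²)/8 = -5/8 - d²/8)
579*A(-1, -2) = 579*(-5/8 - ⅛*(-2)²) = 579*(-5/8 - ⅛*4) = 579*(-5/8 - ½) = 579*(-9/8) = -5211/8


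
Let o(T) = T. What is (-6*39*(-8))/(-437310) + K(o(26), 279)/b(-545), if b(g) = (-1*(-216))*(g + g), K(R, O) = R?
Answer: -2511743/572001480 ≈ -0.0043911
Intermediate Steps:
b(g) = 432*g (b(g) = 216*(2*g) = 432*g)
(-6*39*(-8))/(-437310) + K(o(26), 279)/b(-545) = (-6*39*(-8))/(-437310) + 26/((432*(-545))) = -234*(-8)*(-1/437310) + 26/(-235440) = 1872*(-1/437310) + 26*(-1/235440) = -104/24295 - 13/117720 = -2511743/572001480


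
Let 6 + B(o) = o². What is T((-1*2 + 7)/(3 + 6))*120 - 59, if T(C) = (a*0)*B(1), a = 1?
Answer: -59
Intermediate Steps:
B(o) = -6 + o²
T(C) = 0 (T(C) = (1*0)*(-6 + 1²) = 0*(-6 + 1) = 0*(-5) = 0)
T((-1*2 + 7)/(3 + 6))*120 - 59 = 0*120 - 59 = 0 - 59 = -59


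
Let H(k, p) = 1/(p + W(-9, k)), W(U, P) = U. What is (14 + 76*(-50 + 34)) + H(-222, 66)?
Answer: -68513/57 ≈ -1202.0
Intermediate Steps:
H(k, p) = 1/(-9 + p) (H(k, p) = 1/(p - 9) = 1/(-9 + p))
(14 + 76*(-50 + 34)) + H(-222, 66) = (14 + 76*(-50 + 34)) + 1/(-9 + 66) = (14 + 76*(-16)) + 1/57 = (14 - 1216) + 1/57 = -1202 + 1/57 = -68513/57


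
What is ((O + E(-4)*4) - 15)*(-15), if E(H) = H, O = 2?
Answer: 435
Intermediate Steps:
((O + E(-4)*4) - 15)*(-15) = ((2 - 4*4) - 15)*(-15) = ((2 - 16) - 15)*(-15) = (-14 - 15)*(-15) = -29*(-15) = 435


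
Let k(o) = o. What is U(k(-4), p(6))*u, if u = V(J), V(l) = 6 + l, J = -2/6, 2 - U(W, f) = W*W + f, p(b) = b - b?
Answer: -238/3 ≈ -79.333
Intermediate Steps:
p(b) = 0
U(W, f) = 2 - f - W**2 (U(W, f) = 2 - (W*W + f) = 2 - (W**2 + f) = 2 - (f + W**2) = 2 + (-f - W**2) = 2 - f - W**2)
J = -1/3 (J = -2*1/6 = -1/3 ≈ -0.33333)
u = 17/3 (u = 6 - 1/3 = 17/3 ≈ 5.6667)
U(k(-4), p(6))*u = (2 - 1*0 - 1*(-4)**2)*(17/3) = (2 + 0 - 1*16)*(17/3) = (2 + 0 - 16)*(17/3) = -14*17/3 = -238/3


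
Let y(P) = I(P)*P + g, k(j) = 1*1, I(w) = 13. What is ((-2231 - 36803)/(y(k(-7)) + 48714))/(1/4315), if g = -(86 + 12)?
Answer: -168431710/48629 ≈ -3463.6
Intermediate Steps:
k(j) = 1
g = -98 (g = -1*98 = -98)
y(P) = -98 + 13*P (y(P) = 13*P - 98 = -98 + 13*P)
((-2231 - 36803)/(y(k(-7)) + 48714))/(1/4315) = ((-2231 - 36803)/((-98 + 13*1) + 48714))/(1/4315) = (-39034/((-98 + 13) + 48714))/(1/4315) = -39034/(-85 + 48714)*4315 = -39034/48629*4315 = -168431710/48629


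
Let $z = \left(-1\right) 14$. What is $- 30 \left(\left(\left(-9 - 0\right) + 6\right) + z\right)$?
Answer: $510$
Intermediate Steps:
$z = -14$
$- 30 \left(\left(\left(-9 - 0\right) + 6\right) + z\right) = - 30 \left(\left(\left(-9 - 0\right) + 6\right) - 14\right) = - 30 \left(\left(\left(-9 + 0\right) + 6\right) - 14\right) = - 30 \left(\left(-9 + 6\right) - 14\right) = - 30 \left(-3 - 14\right) = \left(-30\right) \left(-17\right) = 510$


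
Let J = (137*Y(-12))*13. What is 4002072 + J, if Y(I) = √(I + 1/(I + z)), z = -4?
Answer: 4002072 + 1781*I*√193/4 ≈ 4.0021e+6 + 6185.6*I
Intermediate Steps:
Y(I) = √(I + 1/(-4 + I)) (Y(I) = √(I + 1/(I - 4)) = √(I + 1/(-4 + I)))
J = 1781*I*√193/4 (J = (137*√((1 - 12*(-4 - 12))/(-4 - 12)))*13 = (137*√((1 - 12*(-16))/(-16)))*13 = (137*√(-(1 + 192)/16))*13 = (137*√(-1/16*193))*13 = (137*√(-193/16))*13 = (137*(I*√193/4))*13 = (137*I*√193/4)*13 = 1781*I*√193/4 ≈ 6185.6*I)
4002072 + J = 4002072 + 1781*I*√193/4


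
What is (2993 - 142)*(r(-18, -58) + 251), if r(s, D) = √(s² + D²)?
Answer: 715601 + 5702*√922 ≈ 8.8874e+5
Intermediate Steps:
r(s, D) = √(D² + s²)
(2993 - 142)*(r(-18, -58) + 251) = (2993 - 142)*(√((-58)² + (-18)²) + 251) = 2851*(√(3364 + 324) + 251) = 2851*(√3688 + 251) = 2851*(2*√922 + 251) = 2851*(251 + 2*√922) = 715601 + 5702*√922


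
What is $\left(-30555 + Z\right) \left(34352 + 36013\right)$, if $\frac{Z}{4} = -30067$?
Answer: $-10612660395$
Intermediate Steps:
$Z = -120268$ ($Z = 4 \left(-30067\right) = -120268$)
$\left(-30555 + Z\right) \left(34352 + 36013\right) = \left(-30555 - 120268\right) \left(34352 + 36013\right) = \left(-150823\right) 70365 = -10612660395$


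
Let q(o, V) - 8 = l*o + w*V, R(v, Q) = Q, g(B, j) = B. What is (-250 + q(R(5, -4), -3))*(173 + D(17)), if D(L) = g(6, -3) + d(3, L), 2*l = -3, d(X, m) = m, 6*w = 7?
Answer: -46942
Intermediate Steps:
w = 7/6 (w = (⅙)*7 = 7/6 ≈ 1.1667)
l = -3/2 (l = (½)*(-3) = -3/2 ≈ -1.5000)
q(o, V) = 8 - 3*o/2 + 7*V/6 (q(o, V) = 8 + (-3*o/2 + 7*V/6) = 8 - 3*o/2 + 7*V/6)
D(L) = 6 + L
(-250 + q(R(5, -4), -3))*(173 + D(17)) = (-250 + (8 - 3/2*(-4) + (7/6)*(-3)))*(173 + (6 + 17)) = (-250 + (8 + 6 - 7/2))*(173 + 23) = (-250 + 21/2)*196 = -479/2*196 = -46942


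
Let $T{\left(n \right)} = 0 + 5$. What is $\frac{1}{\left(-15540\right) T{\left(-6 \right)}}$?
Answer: $- \frac{1}{77700} \approx -1.287 \cdot 10^{-5}$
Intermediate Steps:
$T{\left(n \right)} = 5$
$\frac{1}{\left(-15540\right) T{\left(-6 \right)}} = \frac{1}{\left(-15540\right) 5} = \frac{1}{-77700} = - \frac{1}{77700}$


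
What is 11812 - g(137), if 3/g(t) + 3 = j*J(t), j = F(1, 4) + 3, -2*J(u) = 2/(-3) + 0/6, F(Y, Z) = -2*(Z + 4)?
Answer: 259873/22 ≈ 11812.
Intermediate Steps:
F(Y, Z) = -8 - 2*Z (F(Y, Z) = -2*(4 + Z) = -8 - 2*Z)
J(u) = ⅓ (J(u) = -(2/(-3) + 0/6)/2 = -(2*(-⅓) + 0*(⅙))/2 = -(-⅔ + 0)/2 = -½*(-⅔) = ⅓)
j = -13 (j = (-8 - 2*4) + 3 = (-8 - 8) + 3 = -16 + 3 = -13)
g(t) = -9/22 (g(t) = 3/(-3 - 13*⅓) = 3/(-3 - 13/3) = 3/(-22/3) = 3*(-3/22) = -9/22)
11812 - g(137) = 11812 - 1*(-9/22) = 11812 + 9/22 = 259873/22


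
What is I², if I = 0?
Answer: 0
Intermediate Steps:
I² = 0² = 0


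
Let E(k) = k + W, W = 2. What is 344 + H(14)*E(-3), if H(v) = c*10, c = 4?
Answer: 304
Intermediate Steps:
E(k) = 2 + k (E(k) = k + 2 = 2 + k)
H(v) = 40 (H(v) = 4*10 = 40)
344 + H(14)*E(-3) = 344 + 40*(2 - 3) = 344 + 40*(-1) = 344 - 40 = 304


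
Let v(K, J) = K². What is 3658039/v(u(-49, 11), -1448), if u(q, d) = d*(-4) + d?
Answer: 332549/99 ≈ 3359.1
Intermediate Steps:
u(q, d) = -3*d (u(q, d) = -4*d + d = -3*d)
3658039/v(u(-49, 11), -1448) = 3658039/((-3*11)²) = 3658039/((-33)²) = 3658039/1089 = 3658039*(1/1089) = 332549/99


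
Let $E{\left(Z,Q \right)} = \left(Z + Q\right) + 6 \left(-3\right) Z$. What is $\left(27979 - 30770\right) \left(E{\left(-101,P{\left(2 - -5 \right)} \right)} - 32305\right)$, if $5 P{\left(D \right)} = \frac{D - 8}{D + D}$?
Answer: $\frac{5975980351}{70} \approx 8.5371 \cdot 10^{7}$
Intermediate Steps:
$P{\left(D \right)} = \frac{-8 + D}{10 D}$ ($P{\left(D \right)} = \frac{\left(D - 8\right) \frac{1}{D + D}}{5} = \frac{\left(-8 + D\right) \frac{1}{2 D}}{5} = \frac{\frac{1}{2} \frac{1}{D} \left(-8 + D\right)}{5} = \frac{-8 + D}{10 D}$)
$E{\left(Z,Q \right)} = Q - 17 Z$ ($E{\left(Z,Q \right)} = \left(Q + Z\right) - 18 Z = Q - 17 Z$)
$\left(27979 - 30770\right) \left(E{\left(-101,P{\left(2 - -5 \right)} \right)} - 32305\right) = \left(27979 - 30770\right) \left(\left(\frac{-8 + \left(2 - -5\right)}{10 \left(2 - -5\right)} - -1717\right) - 32305\right) = - 2791 \left(\left(\frac{-8 + \left(2 + 5\right)}{10 \left(2 + 5\right)} + 1717\right) - 32305\right) = - 2791 \left(\left(\frac{-8 + 7}{10 \cdot 7} + 1717\right) - 32305\right) = - 2791 \left(\left(\frac{1}{10} \cdot \frac{1}{7} \left(-1\right) + 1717\right) - 32305\right) = - 2791 \left(\left(- \frac{1}{70} + 1717\right) - 32305\right) = - 2791 \left(\frac{120189}{70} - 32305\right) = \left(-2791\right) \left(- \frac{2141161}{70}\right) = \frac{5975980351}{70}$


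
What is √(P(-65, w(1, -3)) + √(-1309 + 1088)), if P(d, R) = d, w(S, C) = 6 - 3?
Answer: √(-65 + I*√221) ≈ 0.91606 + 8.1141*I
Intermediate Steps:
w(S, C) = 3
√(P(-65, w(1, -3)) + √(-1309 + 1088)) = √(-65 + √(-1309 + 1088)) = √(-65 + √(-221)) = √(-65 + I*√221)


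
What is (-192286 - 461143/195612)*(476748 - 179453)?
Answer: -11182427425476625/195612 ≈ -5.7166e+10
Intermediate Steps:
(-192286 - 461143/195612)*(476748 - 179453) = (-192286 - 461143*1/195612)*297295 = (-192286 - 461143/195612)*297295 = -37613910175/195612*297295 = -11182427425476625/195612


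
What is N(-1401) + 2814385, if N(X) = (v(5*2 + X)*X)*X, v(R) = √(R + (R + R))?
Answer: 2814385 + 1962801*I*√4173 ≈ 2.8144e+6 + 1.2679e+8*I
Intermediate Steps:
v(R) = √3*√R (v(R) = √(R + 2*R) = √(3*R) = √3*√R)
N(X) = √3*X²*√(10 + X) (N(X) = ((√3*√(5*2 + X))*X)*X = ((√3*√(10 + X))*X)*X = (X*√3*√(10 + X))*X = √3*X²*√(10 + X))
N(-1401) + 2814385 = (-1401)²*√(30 + 3*(-1401)) + 2814385 = 1962801*√(30 - 4203) + 2814385 = 1962801*√(-4173) + 2814385 = 1962801*(I*√4173) + 2814385 = 1962801*I*√4173 + 2814385 = 2814385 + 1962801*I*√4173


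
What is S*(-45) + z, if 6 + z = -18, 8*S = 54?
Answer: -1311/4 ≈ -327.75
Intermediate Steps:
S = 27/4 (S = (⅛)*54 = 27/4 ≈ 6.7500)
z = -24 (z = -6 - 18 = -24)
S*(-45) + z = (27/4)*(-45) - 24 = -1215/4 - 24 = -1311/4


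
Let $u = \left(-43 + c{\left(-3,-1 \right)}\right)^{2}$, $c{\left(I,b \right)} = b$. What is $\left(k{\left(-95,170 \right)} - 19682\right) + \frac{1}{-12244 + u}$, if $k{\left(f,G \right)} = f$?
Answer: $- \frac{203861317}{10308} \approx -19777.0$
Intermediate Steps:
$u = 1936$ ($u = \left(-43 - 1\right)^{2} = \left(-44\right)^{2} = 1936$)
$\left(k{\left(-95,170 \right)} - 19682\right) + \frac{1}{-12244 + u} = \left(-95 - 19682\right) + \frac{1}{-12244 + 1936} = -19777 + \frac{1}{-10308} = -19777 - \frac{1}{10308} = - \frac{203861317}{10308}$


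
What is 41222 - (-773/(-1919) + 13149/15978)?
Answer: 421300797893/10220594 ≈ 41221.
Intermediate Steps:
41222 - (-773/(-1919) + 13149/15978) = 41222 - (-773*(-1/1919) + 13149*(1/15978)) = 41222 - (773/1919 + 4383/5326) = 41222 - 1*12527975/10220594 = 41222 - 12527975/10220594 = 421300797893/10220594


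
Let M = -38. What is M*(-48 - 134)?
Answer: 6916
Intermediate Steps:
M*(-48 - 134) = -38*(-48 - 134) = -38*(-182) = 6916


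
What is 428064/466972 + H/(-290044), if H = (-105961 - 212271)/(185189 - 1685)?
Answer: 711985224492149/776694596301096 ≈ 0.91669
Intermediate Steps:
H = -39779/22938 (H = -318232/183504 = -318232*1/183504 = -39779/22938 ≈ -1.7342)
428064/466972 + H/(-290044) = 428064/466972 - 39779/22938/(-290044) = 428064*(1/466972) - 39779/22938*(-1/290044) = 107016/116743 + 39779/6653029272 = 711985224492149/776694596301096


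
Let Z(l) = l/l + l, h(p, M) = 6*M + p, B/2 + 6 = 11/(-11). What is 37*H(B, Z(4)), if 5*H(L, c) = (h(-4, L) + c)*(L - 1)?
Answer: 9213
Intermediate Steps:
B = -14 (B = -12 + 2*(11/(-11)) = -12 + 2*(11*(-1/11)) = -12 + 2*(-1) = -12 - 2 = -14)
h(p, M) = p + 6*M
Z(l) = 1 + l
H(L, c) = (-1 + L)*(-4 + c + 6*L)/5 (H(L, c) = (((-4 + 6*L) + c)*(L - 1))/5 = ((-4 + c + 6*L)*(-1 + L))/5 = ((-1 + L)*(-4 + c + 6*L))/5 = (-1 + L)*(-4 + c + 6*L)/5)
37*H(B, Z(4)) = 37*(4/5 - 2*(-14) - (1 + 4)/5 + (6/5)*(-14)**2 + (1/5)*(-14)*(1 + 4)) = 37*(4/5 + 28 - 1/5*5 + (6/5)*196 + (1/5)*(-14)*5) = 37*(4/5 + 28 - 1 + 1176/5 - 14) = 37*249 = 9213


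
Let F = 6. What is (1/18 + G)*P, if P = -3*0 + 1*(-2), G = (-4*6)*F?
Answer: 2591/9 ≈ 287.89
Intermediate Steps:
G = -144 (G = -4*6*6 = -24*6 = -144)
P = -2 (P = 0 - 2 = -2)
(1/18 + G)*P = (1/18 - 144)*(-2) = -2591/18*(-2) = 2591/9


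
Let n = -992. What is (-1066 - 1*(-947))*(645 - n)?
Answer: -194803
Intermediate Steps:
(-1066 - 1*(-947))*(645 - n) = (-1066 - 1*(-947))*(645 - 1*(-992)) = (-1066 + 947)*(645 + 992) = -119*1637 = -194803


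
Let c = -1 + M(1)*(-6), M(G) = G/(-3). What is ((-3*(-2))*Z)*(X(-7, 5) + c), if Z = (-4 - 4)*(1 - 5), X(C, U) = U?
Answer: 1152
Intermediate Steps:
M(G) = -G/3 (M(G) = G*(-1/3) = -G/3)
Z = 32 (Z = -8*(-4) = 32)
c = 1 (c = -1 - 1/3*1*(-6) = -1 - 1/3*(-6) = -1 + 2 = 1)
((-3*(-2))*Z)*(X(-7, 5) + c) = (-3*(-2)*32)*(5 + 1) = (6*32)*6 = 192*6 = 1152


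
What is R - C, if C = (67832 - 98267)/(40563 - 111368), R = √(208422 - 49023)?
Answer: -6087/14161 + 3*√17711 ≈ 398.82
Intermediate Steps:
R = 3*√17711 (R = √159399 = 3*√17711 ≈ 399.25)
C = 6087/14161 (C = -30435/(-70805) = -30435*(-1/70805) = 6087/14161 ≈ 0.42984)
R - C = 3*√17711 - 1*6087/14161 = 3*√17711 - 6087/14161 = -6087/14161 + 3*√17711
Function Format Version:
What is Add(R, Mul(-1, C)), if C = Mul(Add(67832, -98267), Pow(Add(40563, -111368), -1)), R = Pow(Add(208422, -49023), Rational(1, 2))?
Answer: Add(Rational(-6087, 14161), Mul(3, Pow(17711, Rational(1, 2)))) ≈ 398.82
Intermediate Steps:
R = Mul(3, Pow(17711, Rational(1, 2))) (R = Pow(159399, Rational(1, 2)) = Mul(3, Pow(17711, Rational(1, 2))) ≈ 399.25)
C = Rational(6087, 14161) (C = Mul(-30435, Pow(-70805, -1)) = Mul(-30435, Rational(-1, 70805)) = Rational(6087, 14161) ≈ 0.42984)
Add(R, Mul(-1, C)) = Add(Mul(3, Pow(17711, Rational(1, 2))), Mul(-1, Rational(6087, 14161))) = Add(Mul(3, Pow(17711, Rational(1, 2))), Rational(-6087, 14161)) = Add(Rational(-6087, 14161), Mul(3, Pow(17711, Rational(1, 2))))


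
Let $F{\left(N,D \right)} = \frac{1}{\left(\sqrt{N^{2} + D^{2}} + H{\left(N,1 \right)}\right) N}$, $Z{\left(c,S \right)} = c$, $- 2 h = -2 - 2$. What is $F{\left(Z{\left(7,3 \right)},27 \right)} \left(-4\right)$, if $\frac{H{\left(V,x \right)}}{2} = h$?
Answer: $\frac{8}{2667} - \frac{2 \sqrt{778}}{2667} \approx -0.017917$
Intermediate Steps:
$h = 2$ ($h = - \frac{-2 - 2}{2} = \left(- \frac{1}{2}\right) \left(-4\right) = 2$)
$H{\left(V,x \right)} = 4$ ($H{\left(V,x \right)} = 2 \cdot 2 = 4$)
$F{\left(N,D \right)} = \frac{1}{N \left(4 + \sqrt{D^{2} + N^{2}}\right)}$ ($F{\left(N,D \right)} = \frac{1}{\left(\sqrt{N^{2} + D^{2}} + 4\right) N} = \frac{1}{\left(\sqrt{D^{2} + N^{2}} + 4\right) N} = \frac{1}{\left(4 + \sqrt{D^{2} + N^{2}}\right) N} = \frac{1}{N \left(4 + \sqrt{D^{2} + N^{2}}\right)}$)
$F{\left(Z{\left(7,3 \right)},27 \right)} \left(-4\right) = \frac{1}{7 \left(4 + \sqrt{27^{2} + 7^{2}}\right)} \left(-4\right) = \frac{1}{7 \left(4 + \sqrt{729 + 49}\right)} \left(-4\right) = \frac{1}{7 \left(4 + \sqrt{778}\right)} \left(-4\right) = - \frac{4}{7 \left(4 + \sqrt{778}\right)}$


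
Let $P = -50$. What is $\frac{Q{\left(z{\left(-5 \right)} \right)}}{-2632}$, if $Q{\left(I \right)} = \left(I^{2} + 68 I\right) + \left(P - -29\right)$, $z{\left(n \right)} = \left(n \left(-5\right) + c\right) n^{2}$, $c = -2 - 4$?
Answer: $- \frac{32238}{329} \approx -97.988$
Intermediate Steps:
$c = -6$ ($c = -2 - 4 = -6$)
$z{\left(n \right)} = n^{2} \left(-6 - 5 n\right)$ ($z{\left(n \right)} = \left(n \left(-5\right) - 6\right) n^{2} = \left(- 5 n - 6\right) n^{2} = \left(-6 - 5 n\right) n^{2} = n^{2} \left(-6 - 5 n\right)$)
$Q{\left(I \right)} = -21 + I^{2} + 68 I$ ($Q{\left(I \right)} = \left(I^{2} + 68 I\right) - 21 = -21 + I^{2} + 68 I$)
$\frac{Q{\left(z{\left(-5 \right)} \right)}}{-2632} = \frac{-21 + \left(\left(-5\right)^{2} \left(-6 - -25\right)\right)^{2} + 68 \left(-5\right)^{2} \left(-6 - -25\right)}{-2632} = \left(-21 + \left(25 \left(-6 + 25\right)\right)^{2} + 68 \cdot 25 \left(-6 + 25\right)\right) \left(- \frac{1}{2632}\right) = \left(-21 + \left(25 \cdot 19\right)^{2} + 68 \cdot 25 \cdot 19\right) \left(- \frac{1}{2632}\right) = \left(-21 + 475^{2} + 68 \cdot 475\right) \left(- \frac{1}{2632}\right) = \left(-21 + 225625 + 32300\right) \left(- \frac{1}{2632}\right) = 257904 \left(- \frac{1}{2632}\right) = - \frac{32238}{329}$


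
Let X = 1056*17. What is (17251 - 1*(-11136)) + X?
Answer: 46339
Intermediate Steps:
X = 17952
(17251 - 1*(-11136)) + X = (17251 - 1*(-11136)) + 17952 = (17251 + 11136) + 17952 = 28387 + 17952 = 46339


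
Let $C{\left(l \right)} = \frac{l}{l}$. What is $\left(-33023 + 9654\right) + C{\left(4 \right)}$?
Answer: $-23368$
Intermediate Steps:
$C{\left(l \right)} = 1$
$\left(-33023 + 9654\right) + C{\left(4 \right)} = \left(-33023 + 9654\right) + 1 = -23369 + 1 = -23368$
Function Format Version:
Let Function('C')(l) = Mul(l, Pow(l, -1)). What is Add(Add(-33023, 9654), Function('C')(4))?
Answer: -23368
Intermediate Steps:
Function('C')(l) = 1
Add(Add(-33023, 9654), Function('C')(4)) = Add(Add(-33023, 9654), 1) = Add(-23369, 1) = -23368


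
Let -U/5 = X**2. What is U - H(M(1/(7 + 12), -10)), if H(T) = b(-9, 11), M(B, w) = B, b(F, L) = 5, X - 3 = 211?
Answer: -228985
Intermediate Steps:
X = 214 (X = 3 + 211 = 214)
H(T) = 5
U = -228980 (U = -5*214**2 = -5*45796 = -228980)
U - H(M(1/(7 + 12), -10)) = -228980 - 1*5 = -228980 - 5 = -228985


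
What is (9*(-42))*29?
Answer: -10962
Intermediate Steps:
(9*(-42))*29 = -378*29 = -10962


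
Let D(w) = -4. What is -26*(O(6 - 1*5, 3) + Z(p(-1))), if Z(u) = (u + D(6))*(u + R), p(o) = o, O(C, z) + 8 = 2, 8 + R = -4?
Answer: -1534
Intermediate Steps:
R = -12 (R = -8 - 4 = -12)
O(C, z) = -6 (O(C, z) = -8 + 2 = -6)
Z(u) = (-12 + u)*(-4 + u) (Z(u) = (u - 4)*(u - 12) = (-4 + u)*(-12 + u) = (-12 + u)*(-4 + u))
-26*(O(6 - 1*5, 3) + Z(p(-1))) = -26*(-6 + (48 + (-1)**2 - 16*(-1))) = -26*(-6 + (48 + 1 + 16)) = -26*(-6 + 65) = -26*59 = -1534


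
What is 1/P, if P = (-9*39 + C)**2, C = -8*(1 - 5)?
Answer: 1/101761 ≈ 9.8270e-6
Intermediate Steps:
C = 32 (C = -8*(-4) = 32)
P = 101761 (P = (-9*39 + 32)**2 = (-351 + 32)**2 = (-319)**2 = 101761)
1/P = 1/101761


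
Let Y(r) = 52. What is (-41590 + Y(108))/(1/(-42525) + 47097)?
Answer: -883201725/1001399962 ≈ -0.88197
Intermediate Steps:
(-41590 + Y(108))/(1/(-42525) + 47097) = (-41590 + 52)/(1/(-42525) + 47097) = -41538/(-1/42525 + 47097) = -41538/2002799924/42525 = -41538*42525/2002799924 = -883201725/1001399962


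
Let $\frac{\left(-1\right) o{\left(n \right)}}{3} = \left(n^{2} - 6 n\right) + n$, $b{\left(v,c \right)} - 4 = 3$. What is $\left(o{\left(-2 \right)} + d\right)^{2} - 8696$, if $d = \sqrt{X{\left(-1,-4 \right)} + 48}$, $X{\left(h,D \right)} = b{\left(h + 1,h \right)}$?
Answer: $-8696 + \left(42 - \sqrt{55}\right)^{2} \approx -7500.0$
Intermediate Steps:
$b{\left(v,c \right)} = 7$ ($b{\left(v,c \right)} = 4 + 3 = 7$)
$X{\left(h,D \right)} = 7$
$o{\left(n \right)} = - 3 n^{2} + 15 n$ ($o{\left(n \right)} = - 3 \left(\left(n^{2} - 6 n\right) + n\right) = - 3 \left(n^{2} - 5 n\right) = - 3 n^{2} + 15 n$)
$d = \sqrt{55}$ ($d = \sqrt{7 + 48} = \sqrt{55} \approx 7.4162$)
$\left(o{\left(-2 \right)} + d\right)^{2} - 8696 = \left(3 \left(-2\right) \left(5 - -2\right) + \sqrt{55}\right)^{2} - 8696 = \left(3 \left(-2\right) \left(5 + 2\right) + \sqrt{55}\right)^{2} - 8696 = \left(3 \left(-2\right) 7 + \sqrt{55}\right)^{2} - 8696 = \left(-42 + \sqrt{55}\right)^{2} - 8696 = -8696 + \left(-42 + \sqrt{55}\right)^{2}$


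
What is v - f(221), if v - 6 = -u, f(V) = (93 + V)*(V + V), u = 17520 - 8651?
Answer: -147651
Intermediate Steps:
u = 8869
f(V) = 2*V*(93 + V) (f(V) = (93 + V)*(2*V) = 2*V*(93 + V))
v = -8863 (v = 6 - 1*8869 = 6 - 8869 = -8863)
v - f(221) = -8863 - 2*221*(93 + 221) = -8863 - 2*221*314 = -8863 - 1*138788 = -8863 - 138788 = -147651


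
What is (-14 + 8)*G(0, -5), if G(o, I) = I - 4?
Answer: 54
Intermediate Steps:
G(o, I) = -4 + I
(-14 + 8)*G(0, -5) = (-14 + 8)*(-4 - 5) = -6*(-9) = 54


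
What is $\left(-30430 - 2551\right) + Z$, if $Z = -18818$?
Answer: $-51799$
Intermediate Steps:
$\left(-30430 - 2551\right) + Z = \left(-30430 - 2551\right) - 18818 = -32981 - 18818 = -51799$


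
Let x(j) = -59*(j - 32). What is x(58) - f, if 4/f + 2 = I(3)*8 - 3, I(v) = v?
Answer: -29150/19 ≈ -1534.2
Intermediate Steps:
x(j) = 1888 - 59*j (x(j) = -59*(-32 + j) = 1888 - 59*j)
f = 4/19 (f = 4/(-2 + (3*8 - 3)) = 4/(-2 + (24 - 3)) = 4/(-2 + 21) = 4/19 ≈ 0.21053)
x(58) - f = (1888 - 59*58) - 1*4/19 = (1888 - 3422) - 4/19 = -1534 - 4/19 = -29150/19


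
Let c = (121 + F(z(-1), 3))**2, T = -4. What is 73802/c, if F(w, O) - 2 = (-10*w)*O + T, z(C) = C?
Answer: 73802/22201 ≈ 3.3243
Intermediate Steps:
F(w, O) = -2 - 10*O*w (F(w, O) = 2 + ((-10*w)*O - 4) = 2 + (-10*O*w - 4) = 2 + (-4 - 10*O*w) = -2 - 10*O*w)
c = 22201 (c = (121 + (-2 - 10*3*(-1)))**2 = (121 + (-2 + 30))**2 = (121 + 28)**2 = 149**2 = 22201)
73802/c = 73802/22201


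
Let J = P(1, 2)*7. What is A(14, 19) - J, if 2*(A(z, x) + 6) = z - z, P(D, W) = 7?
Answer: -55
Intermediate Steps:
A(z, x) = -6 (A(z, x) = -6 + (z - z)/2 = -6 + (½)*0 = -6 + 0 = -6)
J = 49 (J = 7*7 = 49)
A(14, 19) - J = -6 - 1*49 = -6 - 49 = -55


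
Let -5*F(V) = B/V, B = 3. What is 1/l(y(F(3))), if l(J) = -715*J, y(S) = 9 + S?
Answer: -1/6292 ≈ -0.00015893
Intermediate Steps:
F(V) = -3/(5*V)
1/l(y(F(3))) = 1/(-715*(9 - 3/5/3)) = 1/(-715*(9 - 3/5*1/3)) = 1/(-715*(9 - 1/5)) = 1/(-715*44/5) = 1/(-6292) = -1/6292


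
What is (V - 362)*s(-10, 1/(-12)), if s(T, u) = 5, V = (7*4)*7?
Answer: -830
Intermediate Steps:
V = 196 (V = 28*7 = 196)
(V - 362)*s(-10, 1/(-12)) = (196 - 362)*5 = -166*5 = -830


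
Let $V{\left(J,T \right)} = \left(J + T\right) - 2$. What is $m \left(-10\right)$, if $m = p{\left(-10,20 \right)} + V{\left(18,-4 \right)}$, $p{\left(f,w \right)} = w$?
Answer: $-320$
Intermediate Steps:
$V{\left(J,T \right)} = -2 + J + T$
$m = 32$ ($m = 20 - -12 = 20 + 12 = 32$)
$m \left(-10\right) = 32 \left(-10\right) = -320$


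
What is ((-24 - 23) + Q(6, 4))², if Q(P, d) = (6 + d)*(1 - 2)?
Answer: 3249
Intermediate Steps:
Q(P, d) = -6 - d (Q(P, d) = (6 + d)*(-1) = -6 - d)
((-24 - 23) + Q(6, 4))² = ((-24 - 23) + (-6 - 1*4))² = (-47 + (-6 - 4))² = (-47 - 10)² = (-57)² = 3249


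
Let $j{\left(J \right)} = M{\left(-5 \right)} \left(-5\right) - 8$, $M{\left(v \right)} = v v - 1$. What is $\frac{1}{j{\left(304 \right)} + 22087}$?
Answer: $\frac{1}{21959} \approx 4.5539 \cdot 10^{-5}$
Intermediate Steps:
$M{\left(v \right)} = -1 + v^{2}$ ($M{\left(v \right)} = v^{2} - 1 = -1 + v^{2}$)
$j{\left(J \right)} = -128$ ($j{\left(J \right)} = \left(-1 + \left(-5\right)^{2}\right) \left(-5\right) - 8 = \left(-1 + 25\right) \left(-5\right) - 8 = 24 \left(-5\right) - 8 = -120 - 8 = -128$)
$\frac{1}{j{\left(304 \right)} + 22087} = \frac{1}{-128 + 22087} = \frac{1}{21959}$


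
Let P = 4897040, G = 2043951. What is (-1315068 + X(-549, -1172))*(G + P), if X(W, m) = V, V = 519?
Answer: -9124272778059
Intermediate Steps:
X(W, m) = 519
(-1315068 + X(-549, -1172))*(G + P) = (-1315068 + 519)*(2043951 + 4897040) = -1314549*6940991 = -9124272778059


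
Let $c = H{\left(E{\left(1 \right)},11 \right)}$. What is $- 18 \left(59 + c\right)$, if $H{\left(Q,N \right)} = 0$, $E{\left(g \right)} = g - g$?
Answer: $-1062$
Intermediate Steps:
$E{\left(g \right)} = 0$
$c = 0$
$- 18 \left(59 + c\right) = - 18 \left(59 + 0\right) = \left(-18\right) 59 = -1062$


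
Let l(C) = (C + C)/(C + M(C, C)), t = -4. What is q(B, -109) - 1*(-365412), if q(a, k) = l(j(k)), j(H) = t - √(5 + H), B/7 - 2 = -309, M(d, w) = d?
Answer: 365413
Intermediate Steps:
B = -2149 (B = 14 + 7*(-309) = 14 - 2163 = -2149)
j(H) = -4 - √(5 + H)
l(C) = 1 (l(C) = (C + C)/(C + C) = (2*C)/((2*C)) = (2*C)*(1/(2*C)) = 1)
q(a, k) = 1
q(B, -109) - 1*(-365412) = 1 - 1*(-365412) = 1 + 365412 = 365413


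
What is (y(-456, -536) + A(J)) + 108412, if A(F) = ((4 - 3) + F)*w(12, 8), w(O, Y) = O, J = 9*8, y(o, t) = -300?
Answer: 108988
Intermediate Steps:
J = 72
A(F) = 12 + 12*F (A(F) = ((4 - 3) + F)*12 = (1 + F)*12 = 12 + 12*F)
(y(-456, -536) + A(J)) + 108412 = (-300 + (12 + 12*72)) + 108412 = (-300 + (12 + 864)) + 108412 = (-300 + 876) + 108412 = 576 + 108412 = 108988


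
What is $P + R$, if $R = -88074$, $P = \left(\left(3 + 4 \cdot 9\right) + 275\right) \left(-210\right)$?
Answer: $-154014$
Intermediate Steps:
$P = -65940$ ($P = \left(\left(3 + 36\right) + 275\right) \left(-210\right) = \left(39 + 275\right) \left(-210\right) = 314 \left(-210\right) = -65940$)
$P + R = -65940 - 88074 = -154014$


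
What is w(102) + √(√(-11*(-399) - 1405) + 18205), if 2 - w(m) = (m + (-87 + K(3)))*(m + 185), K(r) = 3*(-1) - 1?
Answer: -3155 + √(18205 + 2*√746) ≈ -3019.9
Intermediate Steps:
K(r) = -4 (K(r) = -3 - 1 = -4)
w(m) = 2 - (-91 + m)*(185 + m) (w(m) = 2 - (m + (-87 - 4))*(m + 185) = 2 - (m - 91)*(185 + m) = 2 - (-91 + m)*(185 + m))
w(102) + √(√(-11*(-399) - 1405) + 18205) = (16837 - 1*102² - 94*102) + √(√(-11*(-399) - 1405) + 18205) = (16837 - 1*10404 - 9588) + √(√(4389 - 1405) + 18205) = (16837 - 10404 - 9588) + √(√2984 + 18205) = -3155 + √(2*√746 + 18205) = -3155 + √(18205 + 2*√746)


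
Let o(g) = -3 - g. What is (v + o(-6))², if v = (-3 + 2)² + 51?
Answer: 3025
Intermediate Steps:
v = 52 (v = (-1)² + 51 = 1 + 51 = 52)
(v + o(-6))² = (52 + (-3 - 1*(-6)))² = (52 + (-3 + 6))² = (52 + 3)² = 55² = 3025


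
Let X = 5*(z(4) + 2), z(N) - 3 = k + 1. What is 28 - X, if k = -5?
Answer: 23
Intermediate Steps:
z(N) = -1 (z(N) = 3 + (-5 + 1) = 3 - 4 = -1)
X = 5 (X = 5*(-1 + 2) = 5*1 = 5)
28 - X = 28 - 1*5 = 28 - 5 = 23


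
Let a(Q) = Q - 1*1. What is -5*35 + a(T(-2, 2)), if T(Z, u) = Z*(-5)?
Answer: -166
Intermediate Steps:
T(Z, u) = -5*Z
a(Q) = -1 + Q (a(Q) = Q - 1 = -1 + Q)
-5*35 + a(T(-2, 2)) = -5*35 + (-1 - 5*(-2)) = -175 + (-1 + 10) = -175 + 9 = -166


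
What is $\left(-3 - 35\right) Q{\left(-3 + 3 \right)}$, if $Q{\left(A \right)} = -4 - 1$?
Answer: $190$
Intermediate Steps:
$Q{\left(A \right)} = -5$ ($Q{\left(A \right)} = -4 - 1 = -5$)
$\left(-3 - 35\right) Q{\left(-3 + 3 \right)} = \left(-3 - 35\right) \left(-5\right) = \left(-38\right) \left(-5\right) = 190$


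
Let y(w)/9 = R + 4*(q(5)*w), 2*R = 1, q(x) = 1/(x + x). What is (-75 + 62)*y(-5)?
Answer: 351/2 ≈ 175.50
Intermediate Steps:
q(x) = 1/(2*x)
R = 1/2 (R = (1/2)*1 = 1/2 ≈ 0.50000)
y(w) = 9/2 + 18*w/5 (y(w) = 9*(1/2 + 4*(((1/2)/5)*w)) = 9*(1/2 + 4*(((1/2)*(1/5))*w)) = 9*(1/2 + 4*(w/10)) = 9*(1/2 + 2*w/5) = 9/2 + 18*w/5)
(-75 + 62)*y(-5) = (-75 + 62)*(9/2 + (18/5)*(-5)) = -13*(9/2 - 18) = -13*(-27/2) = 351/2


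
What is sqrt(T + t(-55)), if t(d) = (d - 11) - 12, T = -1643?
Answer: I*sqrt(1721) ≈ 41.485*I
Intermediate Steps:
t(d) = -23 + d (t(d) = (-11 + d) - 12 = -23 + d)
sqrt(T + t(-55)) = sqrt(-1643 + (-23 - 55)) = sqrt(-1643 - 78) = sqrt(-1721) = I*sqrt(1721)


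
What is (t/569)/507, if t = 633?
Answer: 211/96161 ≈ 0.0021942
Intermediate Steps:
(t/569)/507 = (633/569)/507 = (633*(1/569))*(1/507) = (633/569)*(1/507) = 211/96161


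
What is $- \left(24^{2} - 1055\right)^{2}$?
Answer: $-229441$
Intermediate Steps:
$- \left(24^{2} - 1055\right)^{2} = - \left(576 - 1055\right)^{2} = - \left(-479\right)^{2} = \left(-1\right) 229441 = -229441$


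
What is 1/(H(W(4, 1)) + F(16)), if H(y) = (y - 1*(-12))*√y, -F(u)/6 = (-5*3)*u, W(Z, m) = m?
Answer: 1/1453 ≈ 0.00068823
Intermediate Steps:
F(u) = 90*u (F(u) = -6*(-5*3)*u = -(-90)*u = 90*u)
H(y) = √y*(12 + y) (H(y) = (y + 12)*√y = (12 + y)*√y = √y*(12 + y))
1/(H(W(4, 1)) + F(16)) = 1/(√1*(12 + 1) + 90*16) = 1/(1*13 + 1440) = 1/(13 + 1440) = 1/1453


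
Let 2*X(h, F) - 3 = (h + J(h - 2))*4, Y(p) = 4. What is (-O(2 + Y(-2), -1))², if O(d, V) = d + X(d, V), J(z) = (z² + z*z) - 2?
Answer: 25281/4 ≈ 6320.3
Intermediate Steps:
J(z) = -2 + 2*z² (J(z) = (z² + z²) - 2 = 2*z² - 2 = -2 + 2*z²)
X(h, F) = -5/2 + 2*h + 4*(-2 + h)² (X(h, F) = 3/2 + ((h + (-2 + 2*(h - 2)²))*4)/2 = 3/2 + ((h + (-2 + 2*(-2 + h)²))*4)/2 = 3/2 + ((-2 + h + 2*(-2 + h)²)*4)/2 = 3/2 + (-8 + 4*h + 8*(-2 + h)²)/2 = 3/2 + (-4 + 2*h + 4*(-2 + h)²) = -5/2 + 2*h + 4*(-2 + h)²)
O(d, V) = 27/2 - 13*d + 4*d² (O(d, V) = d + (27/2 - 14*d + 4*d²) = 27/2 - 13*d + 4*d²)
(-O(2 + Y(-2), -1))² = (-(27/2 - 13*(2 + 4) + 4*(2 + 4)²))² = (-(27/2 - 13*6 + 4*6²))² = (-(27/2 - 78 + 4*36))² = (-(27/2 - 78 + 144))² = (-1*159/2)² = (-159/2)² = 25281/4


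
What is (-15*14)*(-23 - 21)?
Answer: 9240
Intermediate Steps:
(-15*14)*(-23 - 21) = -210*(-44) = 9240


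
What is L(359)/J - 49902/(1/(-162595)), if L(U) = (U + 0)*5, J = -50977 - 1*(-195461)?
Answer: 1172316546155755/144484 ≈ 8.1138e+9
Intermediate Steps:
J = 144484 (J = -50977 + 195461 = 144484)
L(U) = 5*U (L(U) = U*5 = 5*U)
L(359)/J - 49902/(1/(-162595)) = (5*359)/144484 - 49902/(1/(-162595)) = 1795*(1/144484) - 49902/(-1/162595) = 1795/144484 - 49902*(-162595) = 1795/144484 + 8113815690 = 1172316546155755/144484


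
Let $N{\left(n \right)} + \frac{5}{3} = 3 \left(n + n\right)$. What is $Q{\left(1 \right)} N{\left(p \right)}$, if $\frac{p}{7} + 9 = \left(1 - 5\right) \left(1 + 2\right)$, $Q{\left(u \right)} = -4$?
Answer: $\frac{10604}{3} \approx 3534.7$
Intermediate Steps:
$p = -147$ ($p = -63 + 7 \left(1 - 5\right) \left(1 + 2\right) = -63 + 7 \left(\left(-4\right) 3\right) = -63 + 7 \left(-12\right) = -63 - 84 = -147$)
$N{\left(n \right)} = - \frac{5}{3} + 6 n$ ($N{\left(n \right)} = - \frac{5}{3} + 3 \left(n + n\right) = - \frac{5}{3} + 3 \cdot 2 n = - \frac{5}{3} + 6 n$)
$Q{\left(1 \right)} N{\left(p \right)} = - 4 \left(- \frac{5}{3} + 6 \left(-147\right)\right) = - 4 \left(- \frac{5}{3} - 882\right) = \left(-4\right) \left(- \frac{2651}{3}\right) = \frac{10604}{3}$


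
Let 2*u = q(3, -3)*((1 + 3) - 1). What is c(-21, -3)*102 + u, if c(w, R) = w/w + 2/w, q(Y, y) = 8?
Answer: 730/7 ≈ 104.29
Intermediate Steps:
c(w, R) = 1 + 2/w
u = 12 (u = (8*((1 + 3) - 1))/2 = (8*(4 - 1))/2 = (8*3)/2 = (½)*24 = 12)
c(-21, -3)*102 + u = ((2 - 21)/(-21))*102 + 12 = -1/21*(-19)*102 + 12 = (19/21)*102 + 12 = 646/7 + 12 = 730/7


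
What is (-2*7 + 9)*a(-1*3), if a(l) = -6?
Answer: 30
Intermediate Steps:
(-2*7 + 9)*a(-1*3) = (-2*7 + 9)*(-6) = (-14 + 9)*(-6) = -5*(-6) = 30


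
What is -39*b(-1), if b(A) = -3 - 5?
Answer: 312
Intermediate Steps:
b(A) = -8
-39*b(-1) = -39*(-8) = 312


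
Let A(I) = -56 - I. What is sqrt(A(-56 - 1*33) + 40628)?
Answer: sqrt(40661) ≈ 201.65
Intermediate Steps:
sqrt(A(-56 - 1*33) + 40628) = sqrt((-56 - (-56 - 1*33)) + 40628) = sqrt((-56 - (-56 - 33)) + 40628) = sqrt((-56 - 1*(-89)) + 40628) = sqrt((-56 + 89) + 40628) = sqrt(33 + 40628) = sqrt(40661)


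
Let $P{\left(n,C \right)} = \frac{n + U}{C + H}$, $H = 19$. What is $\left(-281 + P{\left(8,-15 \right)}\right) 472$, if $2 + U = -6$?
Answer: $-132632$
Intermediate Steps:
$U = -8$ ($U = -2 - 6 = -8$)
$P{\left(n,C \right)} = \frac{-8 + n}{19 + C}$ ($P{\left(n,C \right)} = \frac{n - 8}{C + 19} = \frac{-8 + n}{19 + C}$)
$\left(-281 + P{\left(8,-15 \right)}\right) 472 = \left(-281 + \frac{-8 + 8}{19 - 15}\right) 472 = \left(-281 + \frac{1}{4} \cdot 0\right) 472 = \left(-281 + 0\right) 472 = \left(-281\right) 472 = -132632$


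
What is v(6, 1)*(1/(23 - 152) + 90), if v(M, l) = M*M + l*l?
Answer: 429533/129 ≈ 3329.7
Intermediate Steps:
v(M, l) = M² + l²
v(6, 1)*(1/(23 - 152) + 90) = (6² + 1²)*(1/(23 - 152) + 90) = (36 + 1)*(1/(-129) + 90) = 37*(-1/129 + 90) = 37*(11609/129) = 429533/129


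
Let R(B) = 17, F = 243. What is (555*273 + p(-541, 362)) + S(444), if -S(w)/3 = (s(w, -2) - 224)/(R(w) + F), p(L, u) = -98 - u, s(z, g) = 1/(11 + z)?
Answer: 17870112257/118300 ≈ 1.5106e+5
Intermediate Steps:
S(w) = 168/65 - 3/(260*(11 + w)) (S(w) = -3*(1/(11 + w) - 224)/(17 + 243) = -3*(-224 + 1/(11 + w))/260 = -3*(-56/65 + 1/(260*(11 + w))) = 168/65 - 3/(260*(11 + w)))
(555*273 + p(-541, 362)) + S(444) = (555*273 + (-98 - 1*362)) + 3*(2463 + 224*444)/(260*(11 + 444)) = (151515 + (-98 - 362)) + (3/260)*(2463 + 99456)/455 = (151515 - 460) + (3/260)*(1/455)*101919 = 151055 + 305757/118300 = 17870112257/118300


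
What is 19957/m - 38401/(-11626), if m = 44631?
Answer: 1945895113/518880006 ≈ 3.7502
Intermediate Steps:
19957/m - 38401/(-11626) = 19957/44631 - 38401/(-11626) = 19957*(1/44631) - 38401*(-1/11626) = 19957/44631 + 38401/11626 = 1945895113/518880006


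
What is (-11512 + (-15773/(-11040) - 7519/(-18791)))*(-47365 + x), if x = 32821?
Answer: 31456872331197/187910 ≈ 1.6740e+8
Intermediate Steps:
(-11512 + (-15773/(-11040) - 7519/(-18791)))*(-47365 + x) = (-11512 + (-15773/(-11040) - 7519/(-18791)))*(-47365 + 32821) = (-11512 + (-15773*(-1/11040) - 7519*(-1/18791)))*(-14544) = (-11512 + (15773/11040 + 7519/18791))*(-14544) = (-11512 + 16495661/9019680)*(-14544) = -103818060499/9019680*(-14544) = 31456872331197/187910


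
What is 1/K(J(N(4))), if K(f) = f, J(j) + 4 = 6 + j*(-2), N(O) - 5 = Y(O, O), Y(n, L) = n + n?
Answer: -1/24 ≈ -0.041667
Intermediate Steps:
Y(n, L) = 2*n
N(O) = 5 + 2*O
J(j) = 2 - 2*j (J(j) = -4 + (6 + j*(-2)) = -4 + (6 - 2*j) = 2 - 2*j)
1/K(J(N(4))) = 1/(2 - 2*(5 + 2*4)) = 1/(2 - 2*(5 + 8)) = 1/(2 - 2*13) = 1/(2 - 26) = 1/(-24) = -1/24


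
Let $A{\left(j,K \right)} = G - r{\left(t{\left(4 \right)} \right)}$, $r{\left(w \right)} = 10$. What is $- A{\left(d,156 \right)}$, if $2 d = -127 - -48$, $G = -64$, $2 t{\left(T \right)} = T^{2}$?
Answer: $74$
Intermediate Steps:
$t{\left(T \right)} = \frac{T^{2}}{2}$
$d = - \frac{79}{2}$ ($d = \frac{-127 - -48}{2} = \frac{-127 + 48}{2} = \frac{1}{2} \left(-79\right) = - \frac{79}{2} \approx -39.5$)
$A{\left(j,K \right)} = -74$ ($A{\left(j,K \right)} = -64 - 10 = -74$)
$- A{\left(d,156 \right)} = \left(-1\right) \left(-74\right) = 74$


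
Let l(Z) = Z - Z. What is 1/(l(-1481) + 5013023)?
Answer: 1/5013023 ≈ 1.9948e-7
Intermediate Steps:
l(Z) = 0
1/(l(-1481) + 5013023) = 1/(0 + 5013023) = 1/5013023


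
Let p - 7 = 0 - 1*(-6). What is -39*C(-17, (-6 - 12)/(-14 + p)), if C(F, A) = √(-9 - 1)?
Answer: -39*I*√10 ≈ -123.33*I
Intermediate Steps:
p = 13 (p = 7 + (0 - 1*(-6)) = 7 + (0 + 6) = 7 + 6 = 13)
C(F, A) = I*√10 (C(F, A) = √(-10) = I*√10)
-39*C(-17, (-6 - 12)/(-14 + p)) = -39*I*√10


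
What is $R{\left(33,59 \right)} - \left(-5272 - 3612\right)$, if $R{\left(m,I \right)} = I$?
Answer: $8943$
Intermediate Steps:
$R{\left(33,59 \right)} - \left(-5272 - 3612\right) = 59 - \left(-5272 - 3612\right) = 59 - -8884 = 59 + 8884 = 8943$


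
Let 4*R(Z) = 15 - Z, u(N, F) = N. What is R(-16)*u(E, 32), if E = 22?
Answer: 341/2 ≈ 170.50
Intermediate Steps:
R(Z) = 15/4 - Z/4 (R(Z) = (15 - Z)/4 = 15/4 - Z/4)
R(-16)*u(E, 32) = (15/4 - ¼*(-16))*22 = (15/4 + 4)*22 = (31/4)*22 = 341/2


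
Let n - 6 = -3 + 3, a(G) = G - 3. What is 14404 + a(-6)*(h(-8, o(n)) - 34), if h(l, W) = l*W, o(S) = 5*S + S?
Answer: 17302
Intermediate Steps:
a(G) = -3 + G
n = 6 (n = 6 + (-3 + 3) = 6 + 0 = 6)
o(S) = 6*S
h(l, W) = W*l
14404 + a(-6)*(h(-8, o(n)) - 34) = 14404 + (-3 - 6)*((6*6)*(-8) - 34) = 14404 - 9*(36*(-8) - 34) = 14404 - 9*(-288 - 34) = 14404 - 9*(-322) = 14404 + 2898 = 17302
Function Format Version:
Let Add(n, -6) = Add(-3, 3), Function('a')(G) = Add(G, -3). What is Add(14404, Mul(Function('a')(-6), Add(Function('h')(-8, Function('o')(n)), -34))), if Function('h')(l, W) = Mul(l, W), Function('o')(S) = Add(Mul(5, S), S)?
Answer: 17302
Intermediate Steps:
Function('a')(G) = Add(-3, G)
n = 6 (n = Add(6, Add(-3, 3)) = Add(6, 0) = 6)
Function('o')(S) = Mul(6, S)
Function('h')(l, W) = Mul(W, l)
Add(14404, Mul(Function('a')(-6), Add(Function('h')(-8, Function('o')(n)), -34))) = Add(14404, Mul(Add(-3, -6), Add(Mul(Mul(6, 6), -8), -34))) = Add(14404, Mul(-9, Add(Mul(36, -8), -34))) = Add(14404, Mul(-9, Add(-288, -34))) = Add(14404, Mul(-9, -322)) = Add(14404, 2898) = 17302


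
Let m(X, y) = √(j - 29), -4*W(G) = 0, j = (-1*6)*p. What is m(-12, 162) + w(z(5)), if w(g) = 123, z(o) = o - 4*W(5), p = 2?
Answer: 123 + I*√41 ≈ 123.0 + 6.4031*I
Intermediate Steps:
j = -12 (j = -1*6*2 = -6*2 = -12)
W(G) = 0 (W(G) = -¼*0 = 0)
m(X, y) = I*√41 (m(X, y) = √(-12 - 29) = √(-41) = I*√41)
z(o) = o (z(o) = o - 4*0 = o + 0 = o)
m(-12, 162) + w(z(5)) = I*√41 + 123 = 123 + I*√41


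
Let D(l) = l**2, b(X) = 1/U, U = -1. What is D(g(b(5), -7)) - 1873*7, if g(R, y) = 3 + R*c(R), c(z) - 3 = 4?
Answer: -13095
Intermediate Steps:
c(z) = 7 (c(z) = 3 + 4 = 7)
b(X) = -1 (b(X) = 1/(-1) = -1)
g(R, y) = 3 + 7*R (g(R, y) = 3 + R*7 = 3 + 7*R)
D(g(b(5), -7)) - 1873*7 = (3 + 7*(-1))**2 - 1873*7 = (3 - 7)**2 - 13111 = (-4)**2 - 13111 = 16 - 13111 = -13095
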